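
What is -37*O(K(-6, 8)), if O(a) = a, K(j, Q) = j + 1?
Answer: 185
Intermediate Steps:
K(j, Q) = 1 + j
-37*O(K(-6, 8)) = -37*(1 - 6) = -37*(-5) = 185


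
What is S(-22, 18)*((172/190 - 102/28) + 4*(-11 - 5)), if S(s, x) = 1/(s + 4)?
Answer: 29587/7980 ≈ 3.7076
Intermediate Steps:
S(s, x) = 1/(4 + s)
S(-22, 18)*((172/190 - 102/28) + 4*(-11 - 5)) = ((172/190 - 102/28) + 4*(-11 - 5))/(4 - 22) = ((172*(1/190) - 102*1/28) + 4*(-16))/(-18) = -((86/95 - 51/14) - 64)/18 = -(-3641/1330 - 64)/18 = -1/18*(-88761/1330) = 29587/7980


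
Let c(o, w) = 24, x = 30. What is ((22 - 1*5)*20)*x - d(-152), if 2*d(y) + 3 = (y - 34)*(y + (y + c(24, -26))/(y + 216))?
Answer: -8241/2 ≈ -4120.5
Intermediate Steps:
d(y) = -3/2 + (-34 + y)*(y + (24 + y)/(216 + y))/2 (d(y) = -3/2 + ((y - 34)*(y + (y + 24)/(y + 216)))/2 = -3/2 + ((-34 + y)*(y + (24 + y)/(216 + y)))/2 = -3/2 + (-34 + y)*(y + (24 + y)/(216 + y))/2)
((22 - 1*5)*20)*x - d(-152) = ((22 - 1*5)*20)*30 - (-1464 + (-152)**3 - 7357*(-152) + 183*(-152)**2)/(2*(216 - 152)) = ((22 - 5)*20)*30 - (-1464 - 3511808 + 1118264 + 183*23104)/(2*64) = (17*20)*30 - (-1464 - 3511808 + 1118264 + 4228032)/(2*64) = 340*30 - 1833024/(2*64) = 10200 - 1*28641/2 = 10200 - 28641/2 = -8241/2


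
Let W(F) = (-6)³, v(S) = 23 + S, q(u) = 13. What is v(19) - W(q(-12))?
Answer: 258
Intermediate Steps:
W(F) = -216
v(19) - W(q(-12)) = (23 + 19) - 1*(-216) = 42 + 216 = 258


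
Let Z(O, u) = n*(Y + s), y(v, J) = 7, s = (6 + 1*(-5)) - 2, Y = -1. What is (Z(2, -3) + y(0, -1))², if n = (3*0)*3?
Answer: 49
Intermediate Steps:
s = -1 (s = (6 - 5) - 2 = 1 - 2 = -1)
n = 0 (n = 0*3 = 0)
Z(O, u) = 0 (Z(O, u) = 0*(-1 - 1) = 0*(-2) = 0)
(Z(2, -3) + y(0, -1))² = (0 + 7)² = 7² = 49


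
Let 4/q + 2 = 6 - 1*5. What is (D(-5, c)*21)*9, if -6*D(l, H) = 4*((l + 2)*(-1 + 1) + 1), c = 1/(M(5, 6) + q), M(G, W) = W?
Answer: -126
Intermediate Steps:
q = -4 (q = 4/(-2 + (6 - 1*5)) = 4/(-2 + (6 - 5)) = 4/(-2 + 1) = 4/(-1) = 4*(-1) = -4)
c = 1/2 (c = 1/(6 - 4) = 1/2 ≈ 0.50000)
D(l, H) = -2/3 (D(l, H) = -2*((l + 2)*(-1 + 1) + 1)/3 = -2*((2 + l)*0 + 1)/3 = -2*(0 + 1)/3 = -2/3)
(D(-5, c)*21)*9 = -2/3*21*9 = -14*9 = -126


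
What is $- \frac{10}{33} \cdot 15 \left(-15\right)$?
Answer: $\frac{750}{11} \approx 68.182$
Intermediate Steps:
$- \frac{10}{33} \cdot 15 \left(-15\right) = \left(-10\right) \frac{1}{33} \cdot 15 \left(-15\right) = \left(- \frac{10}{33}\right) 15 \left(-15\right) = \left(- \frac{50}{11}\right) \left(-15\right) = \frac{750}{11}$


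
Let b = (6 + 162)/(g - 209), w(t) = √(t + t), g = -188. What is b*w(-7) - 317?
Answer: -317 - 168*I*√14/397 ≈ -317.0 - 1.5834*I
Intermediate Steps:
w(t) = √2*√t (w(t) = √(2*t) = √2*√t)
b = -168/397 (b = (6 + 162)/(-188 - 209) = 168/(-397) = 168*(-1/397) = -168/397 ≈ -0.42317)
b*w(-7) - 317 = -168*√2*√(-7)/397 - 317 = -168*√2*I*√7/397 - 317 = -168*I*√14/397 - 317 = -317 - 168*I*√14/397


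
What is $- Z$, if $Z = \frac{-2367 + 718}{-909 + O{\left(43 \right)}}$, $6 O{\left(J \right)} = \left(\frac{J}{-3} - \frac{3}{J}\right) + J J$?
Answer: $- \frac{1276326}{466903} \approx -2.7336$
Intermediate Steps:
$O{\left(J \right)} = - \frac{1}{2 J} - \frac{J}{18} + \frac{J^{2}}{6}$ ($O{\left(J \right)} = \frac{\left(\frac{J}{-3} - \frac{3}{J}\right) + J J}{6} = \frac{\left(J \left(- \frac{1}{3}\right) - \frac{3}{J}\right) + J^{2}}{6} = \frac{\left(- \frac{J}{3} - \frac{3}{J}\right) + J^{2}}{6} = \frac{\left(- \frac{3}{J} - \frac{J}{3}\right) + J^{2}}{6} = \frac{J^{2} - \frac{3}{J} - \frac{J}{3}}{6} = - \frac{1}{2 J} - \frac{J}{18} + \frac{J^{2}}{6}$)
$Z = \frac{1276326}{466903}$ ($Z = \frac{-2367 + 718}{-909 + \frac{-9 + 43^{2} \left(-1 + 3 \cdot 43\right)}{18 \cdot 43}} = - \frac{1649}{-909 + \frac{1}{18} \cdot \frac{1}{43} \left(-9 + 1849 \left(-1 + 129\right)\right)} = - \frac{1649}{-909 + \frac{1}{18} \cdot \frac{1}{43} \left(-9 + 1849 \cdot 128\right)} = - \frac{1649}{-909 + \frac{1}{18} \cdot \frac{1}{43} \left(-9 + 236672\right)} = - \frac{1649}{-909 + \frac{1}{18} \cdot \frac{1}{43} \cdot 236663} = - \frac{1649}{-909 + \frac{236663}{774}} = - \frac{1649}{- \frac{466903}{774}} = \left(-1649\right) \left(- \frac{774}{466903}\right) = \frac{1276326}{466903} \approx 2.7336$)
$- Z = \left(-1\right) \frac{1276326}{466903} = - \frac{1276326}{466903}$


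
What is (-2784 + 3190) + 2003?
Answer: 2409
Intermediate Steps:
(-2784 + 3190) + 2003 = 406 + 2003 = 2409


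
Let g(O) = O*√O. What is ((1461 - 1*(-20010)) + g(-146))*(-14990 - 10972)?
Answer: -557430102 + 3790452*I*√146 ≈ -5.5743e+8 + 4.58e+7*I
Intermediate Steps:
g(O) = O^(3/2)
((1461 - 1*(-20010)) + g(-146))*(-14990 - 10972) = ((1461 - 1*(-20010)) + (-146)^(3/2))*(-14990 - 10972) = ((1461 + 20010) - 146*I*√146)*(-25962) = (21471 - 146*I*√146)*(-25962) = -557430102 + 3790452*I*√146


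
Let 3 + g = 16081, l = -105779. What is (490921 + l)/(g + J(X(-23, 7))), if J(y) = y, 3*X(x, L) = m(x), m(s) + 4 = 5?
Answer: 1155426/48235 ≈ 23.954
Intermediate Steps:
m(s) = 1 (m(s) = -4 + 5 = 1)
X(x, L) = 1/3 (X(x, L) = (1/3)*1 = 1/3)
g = 16078 (g = -3 + 16081 = 16078)
(490921 + l)/(g + J(X(-23, 7))) = (490921 - 105779)/(16078 + 1/3) = 385142/(48235/3) = 385142*(3/48235) = 1155426/48235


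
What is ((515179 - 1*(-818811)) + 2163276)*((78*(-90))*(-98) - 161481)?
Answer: 1841237106414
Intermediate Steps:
((515179 - 1*(-818811)) + 2163276)*((78*(-90))*(-98) - 161481) = ((515179 + 818811) + 2163276)*(-7020*(-98) - 161481) = (1333990 + 2163276)*(687960 - 161481) = 3497266*526479 = 1841237106414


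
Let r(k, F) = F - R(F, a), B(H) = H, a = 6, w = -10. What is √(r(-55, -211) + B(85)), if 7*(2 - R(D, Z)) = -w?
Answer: I*√6202/7 ≈ 11.25*I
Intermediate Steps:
R(D, Z) = 4/7 (R(D, Z) = 2 - (-1)*(-10)/7 = 2 - ⅐*10 = 2 - 10/7 = 4/7)
r(k, F) = -4/7 + F (r(k, F) = F - 1*4/7 = F - 4/7 = -4/7 + F)
√(r(-55, -211) + B(85)) = √((-4/7 - 211) + 85) = √(-1481/7 + 85) = √(-886/7) = I*√6202/7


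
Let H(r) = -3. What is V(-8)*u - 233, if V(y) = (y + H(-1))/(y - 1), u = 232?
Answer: 455/9 ≈ 50.556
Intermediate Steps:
V(y) = (-3 + y)/(-1 + y) (V(y) = (y - 3)/(y - 1) = (-3 + y)/(-1 + y))
V(-8)*u - 233 = ((-3 - 8)/(-1 - 8))*232 - 233 = (-11/(-9))*232 - 233 = -⅑*(-11)*232 - 233 = (11/9)*232 - 233 = 2552/9 - 233 = 455/9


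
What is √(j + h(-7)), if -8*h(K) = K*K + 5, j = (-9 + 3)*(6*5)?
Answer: 3*I*√83/2 ≈ 13.666*I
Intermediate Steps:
j = -180 (j = -6*30 = -180)
h(K) = -5/8 - K²/8 (h(K) = -(K*K + 5)/8 = -(K² + 5)/8 = -(5 + K²)/8 = -5/8 - K²/8)
√(j + h(-7)) = √(-180 + (-5/8 - ⅛*(-7)²)) = √(-180 + (-5/8 - ⅛*49)) = √(-180 + (-5/8 - 49/8)) = √(-180 - 27/4) = √(-747/4) = 3*I*√83/2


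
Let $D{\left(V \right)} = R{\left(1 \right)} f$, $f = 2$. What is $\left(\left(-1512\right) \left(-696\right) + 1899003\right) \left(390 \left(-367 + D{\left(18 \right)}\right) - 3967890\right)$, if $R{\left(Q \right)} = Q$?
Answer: $-12130777375200$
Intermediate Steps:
$D{\left(V \right)} = 2$ ($D{\left(V \right)} = 1 \cdot 2 = 2$)
$\left(\left(-1512\right) \left(-696\right) + 1899003\right) \left(390 \left(-367 + D{\left(18 \right)}\right) - 3967890\right) = \left(\left(-1512\right) \left(-696\right) + 1899003\right) \left(390 \left(-367 + 2\right) - 3967890\right) = \left(1052352 + 1899003\right) \left(390 \left(-365\right) - 3967890\right) = 2951355 \left(-142350 - 3967890\right) = 2951355 \left(-4110240\right) = -12130777375200$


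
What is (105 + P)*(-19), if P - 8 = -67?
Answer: -874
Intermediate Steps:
P = -59 (P = 8 - 67 = -59)
(105 + P)*(-19) = (105 - 59)*(-19) = 46*(-19) = -874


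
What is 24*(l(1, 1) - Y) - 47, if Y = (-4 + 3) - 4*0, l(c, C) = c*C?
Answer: 1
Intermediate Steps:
l(c, C) = C*c
Y = -1 (Y = -1 + 0 = -1)
24*(l(1, 1) - Y) - 47 = 24*(1*1 - 1*(-1)) - 47 = 24*(1 + 1) - 47 = 24*2 - 47 = 48 - 47 = 1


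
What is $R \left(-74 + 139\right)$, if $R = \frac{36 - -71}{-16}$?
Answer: $- \frac{6955}{16} \approx -434.69$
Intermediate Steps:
$R = - \frac{107}{16}$ ($R = \left(36 + 71\right) \left(- \frac{1}{16}\right) = 107 \left(- \frac{1}{16}\right) = - \frac{107}{16} \approx -6.6875$)
$R \left(-74 + 139\right) = - \frac{107 \left(-74 + 139\right)}{16} = \left(- \frac{107}{16}\right) 65 = - \frac{6955}{16}$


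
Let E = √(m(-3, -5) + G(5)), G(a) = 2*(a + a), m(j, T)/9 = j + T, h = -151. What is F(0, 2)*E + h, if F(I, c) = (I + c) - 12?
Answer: -151 - 20*I*√13 ≈ -151.0 - 72.111*I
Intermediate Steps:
m(j, T) = 9*T + 9*j (m(j, T) = 9*(j + T) = 9*(T + j) = 9*T + 9*j)
G(a) = 4*a (G(a) = 2*(2*a) = 4*a)
F(I, c) = -12 + I + c
E = 2*I*√13 (E = √((9*(-5) + 9*(-3)) + 4*5) = √((-45 - 27) + 20) = √(-72 + 20) = √(-52) = 2*I*√13 ≈ 7.2111*I)
F(0, 2)*E + h = (-12 + 0 + 2)*(2*I*√13) - 151 = -20*I*√13 - 151 = -151 - 20*I*√13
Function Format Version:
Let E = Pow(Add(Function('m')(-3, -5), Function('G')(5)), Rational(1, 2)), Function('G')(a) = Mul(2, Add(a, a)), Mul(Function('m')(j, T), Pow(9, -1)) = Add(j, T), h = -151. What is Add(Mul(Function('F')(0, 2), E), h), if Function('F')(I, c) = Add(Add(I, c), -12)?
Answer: Add(-151, Mul(-20, I, Pow(13, Rational(1, 2)))) ≈ Add(-151.00, Mul(-72.111, I))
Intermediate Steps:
Function('m')(j, T) = Add(Mul(9, T), Mul(9, j)) (Function('m')(j, T) = Mul(9, Add(j, T)) = Mul(9, Add(T, j)) = Add(Mul(9, T), Mul(9, j)))
Function('G')(a) = Mul(4, a) (Function('G')(a) = Mul(2, Mul(2, a)) = Mul(4, a))
Function('F')(I, c) = Add(-12, I, c)
E = Mul(2, I, Pow(13, Rational(1, 2))) (E = Pow(Add(Add(Mul(9, -5), Mul(9, -3)), Mul(4, 5)), Rational(1, 2)) = Pow(Add(Add(-45, -27), 20), Rational(1, 2)) = Pow(Add(-72, 20), Rational(1, 2)) = Pow(-52, Rational(1, 2)) = Mul(2, I, Pow(13, Rational(1, 2))) ≈ Mul(7.2111, I))
Add(Mul(Function('F')(0, 2), E), h) = Add(Mul(Add(-12, 0, 2), Mul(2, I, Pow(13, Rational(1, 2)))), -151) = Add(Mul(-10, Mul(2, I, Pow(13, Rational(1, 2)))), -151) = Add(Mul(-20, I, Pow(13, Rational(1, 2))), -151) = Add(-151, Mul(-20, I, Pow(13, Rational(1, 2))))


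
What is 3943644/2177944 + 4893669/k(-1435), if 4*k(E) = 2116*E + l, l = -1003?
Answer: -696678986613/150350552638 ≈ -4.6337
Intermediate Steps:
k(E) = -1003/4 + 529*E (k(E) = (2116*E - 1003)/4 = (-1003 + 2116*E)/4 = -1003/4 + 529*E)
3943644/2177944 + 4893669/k(-1435) = 3943644/2177944 + 4893669/(-1003/4 + 529*(-1435)) = 3943644*(1/2177944) + 4893669/(-1003/4 - 759115) = 985911/544486 + 4893669/(-3037463/4) = 985911/544486 + 4893669*(-4/3037463) = 985911/544486 - 1779516/276133 = -696678986613/150350552638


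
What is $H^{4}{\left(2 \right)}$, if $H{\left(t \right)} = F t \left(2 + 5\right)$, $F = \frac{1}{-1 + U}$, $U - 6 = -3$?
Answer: $2401$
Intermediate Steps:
$U = 3$ ($U = 6 - 3 = 3$)
$F = \frac{1}{2}$ ($F = \frac{1}{-1 + 3} = \frac{1}{2} \approx 0.5$)
$H{\left(t \right)} = \frac{7 t}{2}$ ($H{\left(t \right)} = \frac{t \left(2 + 5\right)}{2} = \frac{t 7}{2} = \frac{7 t}{2}$)
$H^{4}{\left(2 \right)} = \left(\frac{7}{2} \cdot 2\right)^{4} = 7^{4} = 2401$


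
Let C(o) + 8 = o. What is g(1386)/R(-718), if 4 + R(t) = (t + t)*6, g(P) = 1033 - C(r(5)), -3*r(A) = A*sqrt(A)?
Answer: -1041/8620 - sqrt(5)/5172 ≈ -0.12120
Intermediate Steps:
r(A) = -A**(3/2)/3 (r(A) = -A*sqrt(A)/3 = -A**(3/2)/3)
C(o) = -8 + o
g(P) = 1041 + 5*sqrt(5)/3 (g(P) = 1033 - (-8 - 5*sqrt(5)/3) = 1033 + (8 + 5*sqrt(5)/3) = 1041 + 5*sqrt(5)/3)
R(t) = -4 + 12*t (R(t) = -4 + (t + t)*6 = -4 + (2*t)*6 = -4 + 12*t)
g(1386)/R(-718) = (1041 + 5*sqrt(5)/3)/(-4 + 12*(-718)) = (1041 + 5*sqrt(5)/3)/(-4 - 8616) = (1041 + 5*sqrt(5)/3)/(-8620) = (1041 + 5*sqrt(5)/3)*(-1/8620) = -1041/8620 - sqrt(5)/5172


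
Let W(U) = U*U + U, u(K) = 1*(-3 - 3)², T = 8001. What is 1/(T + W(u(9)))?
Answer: 1/9333 ≈ 0.00010715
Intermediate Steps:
u(K) = 36 (u(K) = 1*(-6)² = 1*36 = 36)
W(U) = U + U² (W(U) = U² + U = U + U²)
1/(T + W(u(9))) = 1/(8001 + 36*(1 + 36)) = 1/(8001 + 36*37) = 1/(8001 + 1332) = 1/9333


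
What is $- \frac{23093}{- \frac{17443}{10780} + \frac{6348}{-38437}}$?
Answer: $\frac{1366943487140}{105555433} \approx 12950.0$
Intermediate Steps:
$- \frac{23093}{- \frac{17443}{10780} + \frac{6348}{-38437}} = - \frac{23093}{\left(-17443\right) \frac{1}{10780} + 6348 \left(- \frac{1}{38437}\right)} = - \frac{23093}{- \frac{17443}{10780} - \frac{6348}{38437}} = - \frac{23093}{- \frac{105555433}{59192980}} = \left(-23093\right) \left(- \frac{59192980}{105555433}\right) = \frac{1366943487140}{105555433}$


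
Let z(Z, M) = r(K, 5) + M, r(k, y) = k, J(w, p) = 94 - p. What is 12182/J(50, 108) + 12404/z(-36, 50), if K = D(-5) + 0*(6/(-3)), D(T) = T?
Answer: -187267/315 ≈ -594.50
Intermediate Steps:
K = -5 (K = -5 + 0*(6/(-3)) = -5 + 0*(6*(-⅓)) = -5 + 0*(-2) = -5 + 0 = -5)
z(Z, M) = -5 + M
12182/J(50, 108) + 12404/z(-36, 50) = 12182/(94 - 1*108) + 12404/(-5 + 50) = 12182/(94 - 108) + 12404/45 = 12182/(-14) + 12404*(1/45) = 12182*(-1/14) + 12404/45 = -6091/7 + 12404/45 = -187267/315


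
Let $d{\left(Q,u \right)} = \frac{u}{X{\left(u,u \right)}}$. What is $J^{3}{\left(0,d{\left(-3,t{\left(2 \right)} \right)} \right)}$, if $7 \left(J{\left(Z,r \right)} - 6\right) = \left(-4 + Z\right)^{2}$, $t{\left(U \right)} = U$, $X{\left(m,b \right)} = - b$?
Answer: $\frac{195112}{343} \approx 568.84$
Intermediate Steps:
$d{\left(Q,u \right)} = -1$ ($d{\left(Q,u \right)} = \frac{u}{\left(-1\right) u} = u \left(- \frac{1}{u}\right) = -1$)
$J{\left(Z,r \right)} = 6 + \frac{\left(-4 + Z\right)^{2}}{7}$
$J^{3}{\left(0,d{\left(-3,t{\left(2 \right)} \right)} \right)} = \left(6 + \frac{\left(-4 + 0\right)^{2}}{7}\right)^{3} = \left(6 + \frac{\left(-4\right)^{2}}{7}\right)^{3} = \left(6 + \frac{1}{7} \cdot 16\right)^{3} = \left(6 + \frac{16}{7}\right)^{3} = \left(\frac{58}{7}\right)^{3} = \frac{195112}{343}$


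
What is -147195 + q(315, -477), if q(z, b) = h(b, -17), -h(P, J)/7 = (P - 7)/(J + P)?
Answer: -36358859/247 ≈ -1.4720e+5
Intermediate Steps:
h(P, J) = -7*(-7 + P)/(J + P) (h(P, J) = -7*(P - 7)/(J + P) = -7*(-7 + P)/(J + P))
q(z, b) = 7*(7 - b)/(-17 + b)
-147195 + q(315, -477) = -147195 + 7*(7 - 1*(-477))/(-17 - 477) = -147195 + 7*(7 + 477)/(-494) = -147195 + 7*(-1/494)*484 = -147195 - 1694/247 = -36358859/247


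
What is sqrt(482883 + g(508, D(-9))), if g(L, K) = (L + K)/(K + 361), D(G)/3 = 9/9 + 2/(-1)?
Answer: sqrt(61888397602)/358 ≈ 694.90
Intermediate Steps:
D(G) = -3 (D(G) = 3*(9/9 + 2/(-1)) = 3*(9*(1/9) + 2*(-1)) = 3*(1 - 2) = 3*(-1) = -3)
g(L, K) = (K + L)/(361 + K)
sqrt(482883 + g(508, D(-9))) = sqrt(482883 + (-3 + 508)/(361 - 3)) = sqrt(482883 + 505/358) = sqrt(172872619/358) = sqrt(61888397602)/358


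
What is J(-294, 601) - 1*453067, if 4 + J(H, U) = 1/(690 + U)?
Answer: -584914660/1291 ≈ -4.5307e+5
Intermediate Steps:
J(H, U) = -4 + 1/(690 + U)
J(-294, 601) - 1*453067 = (-2759 - 4*601)/(690 + 601) - 1*453067 = (-2759 - 2404)/1291 - 453067 = (1/1291)*(-5163) - 453067 = -5163/1291 - 453067 = -584914660/1291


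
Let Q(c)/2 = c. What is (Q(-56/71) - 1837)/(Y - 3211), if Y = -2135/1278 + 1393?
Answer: 2349702/2325539 ≈ 1.0104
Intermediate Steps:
Q(c) = 2*c
Y = 1778119/1278 (Y = -2135*1/1278 + 1393 = -2135/1278 + 1393 = 1778119/1278 ≈ 1391.3)
(Q(-56/71) - 1837)/(Y - 3211) = (2*(-56/71) - 1837)/(1778119/1278 - 3211) = (2*(-56*1/71) - 1837)/(-2325539/1278) = (2*(-56/71) - 1837)*(-1278/2325539) = (-112/71 - 1837)*(-1278/2325539) = -130539/71*(-1278/2325539) = 2349702/2325539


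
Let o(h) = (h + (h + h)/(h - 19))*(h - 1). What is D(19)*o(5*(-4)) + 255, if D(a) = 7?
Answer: 39575/13 ≈ 3044.2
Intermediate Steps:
o(h) = (-1 + h)*(h + 2*h/(-19 + h)) (o(h) = (h + (2*h)/(-19 + h))*(-1 + h) = (h + 2*h/(-19 + h))*(-1 + h) = (-1 + h)*(h + 2*h/(-19 + h)))
D(19)*o(5*(-4)) + 255 = 7*((5*(-4))*(17 + (5*(-4))² - 90*(-4))/(-19 + 5*(-4))) + 255 = 7*(-20*(17 + (-20)² - 18*(-20))/(-19 - 20)) + 255 = 7*(-20*(17 + 400 + 360)/(-39)) + 255 = 7*(-20*(-1/39)*777) + 255 = 7*(5180/13) + 255 = 36260/13 + 255 = 39575/13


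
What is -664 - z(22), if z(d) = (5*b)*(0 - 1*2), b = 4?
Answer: -624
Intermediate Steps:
z(d) = -40 (z(d) = (5*4)*(0 - 1*2) = 20*(0 - 2) = 20*(-2) = -40)
-664 - z(22) = -664 - 1*(-40) = -664 + 40 = -624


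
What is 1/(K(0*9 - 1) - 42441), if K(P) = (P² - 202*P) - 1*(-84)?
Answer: -1/42154 ≈ -2.3723e-5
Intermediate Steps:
K(P) = 84 + P² - 202*P (K(P) = (P² - 202*P) + 84 = 84 + P² - 202*P)
1/(K(0*9 - 1) - 42441) = 1/((84 + (0*9 - 1)² - 202*(0*9 - 1)) - 42441) = 1/((84 + (0 - 1)² - 202*(0 - 1)) - 42441) = 1/((84 + (-1)² - 202*(-1)) - 42441) = 1/((84 + 1 + 202) - 42441) = 1/(287 - 42441) = 1/(-42154) = -1/42154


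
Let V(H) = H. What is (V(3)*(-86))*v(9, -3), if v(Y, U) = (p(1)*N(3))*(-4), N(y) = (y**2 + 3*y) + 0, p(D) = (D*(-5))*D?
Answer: -92880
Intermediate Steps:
p(D) = -5*D**2 (p(D) = (-5*D)*D = -5*D**2)
N(y) = y**2 + 3*y
v(Y, U) = 360 (v(Y, U) = ((-5*1**2)*(3*(3 + 3)))*(-4) = ((-5*1)*(3*6))*(-4) = -5*18*(-4) = -90*(-4) = 360)
(V(3)*(-86))*v(9, -3) = (3*(-86))*360 = -258*360 = -92880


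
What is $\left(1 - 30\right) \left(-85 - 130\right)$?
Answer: $6235$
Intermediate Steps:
$\left(1 - 30\right) \left(-85 - 130\right) = \left(1 - 30\right) \left(-215\right) = \left(-29\right) \left(-215\right) = 6235$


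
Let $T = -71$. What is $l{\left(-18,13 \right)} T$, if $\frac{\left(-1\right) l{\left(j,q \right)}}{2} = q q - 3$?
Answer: $23572$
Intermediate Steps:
$l{\left(j,q \right)} = 6 - 2 q^{2}$ ($l{\left(j,q \right)} = - 2 \left(q q - 3\right) = - 2 \left(q^{2} - 3\right) = - 2 \left(-3 + q^{2}\right) = 6 - 2 q^{2}$)
$l{\left(-18,13 \right)} T = \left(6 - 2 \cdot 13^{2}\right) \left(-71\right) = \left(6 - 338\right) \left(-71\right) = \left(-332\right) \left(-71\right) = 23572$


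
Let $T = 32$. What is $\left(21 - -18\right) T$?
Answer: $1248$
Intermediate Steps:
$\left(21 - -18\right) T = \left(21 - -18\right) 32 = \left(21 + 18\right) 32 = 39 \cdot 32 = 1248$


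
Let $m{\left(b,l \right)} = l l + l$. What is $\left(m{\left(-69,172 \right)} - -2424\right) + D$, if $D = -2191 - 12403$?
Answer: $17586$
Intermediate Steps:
$D = -14594$ ($D = -2191 - 12403 = -14594$)
$m{\left(b,l \right)} = l + l^{2}$ ($m{\left(b,l \right)} = l^{2} + l = l + l^{2}$)
$\left(m{\left(-69,172 \right)} - -2424\right) + D = \left(172 \left(1 + 172\right) - -2424\right) - 14594 = \left(172 \cdot 173 + 2424\right) - 14594 = \left(29756 + 2424\right) - 14594 = 32180 - 14594 = 17586$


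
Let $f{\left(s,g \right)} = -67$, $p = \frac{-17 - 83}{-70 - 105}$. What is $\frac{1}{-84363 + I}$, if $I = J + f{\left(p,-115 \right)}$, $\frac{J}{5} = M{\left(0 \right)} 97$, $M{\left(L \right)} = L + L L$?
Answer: $- \frac{1}{84430} \approx -1.1844 \cdot 10^{-5}$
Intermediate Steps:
$M{\left(L \right)} = L + L^{2}$
$p = \frac{4}{7}$ ($p = - \frac{100}{-175} = \left(-100\right) \left(- \frac{1}{175}\right) = \frac{4}{7} \approx 0.57143$)
$J = 0$ ($J = 5 \cdot 0 \left(1 + 0\right) 97 = 5 \cdot 0 \cdot 1 \cdot 97 = 5 \cdot 0 \cdot 97 = 5 \cdot 0 = 0$)
$I = -67$ ($I = 0 - 67 = -67$)
$\frac{1}{-84363 + I} = \frac{1}{-84363 - 67} = \frac{1}{-84430} = - \frac{1}{84430}$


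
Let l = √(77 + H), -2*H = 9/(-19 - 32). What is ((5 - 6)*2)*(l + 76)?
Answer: -152 - √89114/17 ≈ -169.56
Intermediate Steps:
H = 3/34 (H = -9/(2*(-19 - 32)) = -9/(2*(-51)) = -9*(-1)/(2*51) = -½*(-3/17) = 3/34 ≈ 0.088235)
l = √89114/34 (l = √(77 + 3/34) = √(2621/34) = √89114/34 ≈ 8.7800)
((5 - 6)*2)*(l + 76) = ((5 - 6)*2)*(√89114/34 + 76) = (-1*2)*(76 + √89114/34) = -2*(76 + √89114/34) = -152 - √89114/17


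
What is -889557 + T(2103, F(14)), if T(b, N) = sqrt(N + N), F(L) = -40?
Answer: -889557 + 4*I*sqrt(5) ≈ -8.8956e+5 + 8.9443*I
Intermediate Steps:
T(b, N) = sqrt(2)*sqrt(N) (T(b, N) = sqrt(2*N) = sqrt(2)*sqrt(N))
-889557 + T(2103, F(14)) = -889557 + sqrt(2)*sqrt(-40) = -889557 + sqrt(2)*(2*I*sqrt(10)) = -889557 + 4*I*sqrt(5)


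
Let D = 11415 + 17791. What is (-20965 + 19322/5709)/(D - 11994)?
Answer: -119669863/98263308 ≈ -1.2178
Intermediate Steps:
D = 29206
(-20965 + 19322/5709)/(D - 11994) = (-20965 + 19322/5709)/(29206 - 11994) = (-20965 + 19322*(1/5709))/17212 = (-20965 + 19322/5709)*(1/17212) = -119669863/5709*1/17212 = -119669863/98263308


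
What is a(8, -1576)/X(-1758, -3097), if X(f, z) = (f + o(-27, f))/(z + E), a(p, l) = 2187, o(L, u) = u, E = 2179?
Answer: 334611/586 ≈ 571.01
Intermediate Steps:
X(f, z) = 2*f/(2179 + z) (X(f, z) = (f + f)/(z + 2179) = (2*f)/(2179 + z) = 2*f/(2179 + z))
a(8, -1576)/X(-1758, -3097) = 2187/((2*(-1758)/(2179 - 3097))) = 2187/((2*(-1758)/(-918))) = 2187/((2*(-1758)*(-1/918))) = 2187/(586/153) = 2187*(153/586) = 334611/586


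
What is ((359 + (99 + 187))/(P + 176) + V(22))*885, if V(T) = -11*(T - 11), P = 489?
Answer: -14128140/133 ≈ -1.0623e+5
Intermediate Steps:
V(T) = 121 - 11*T (V(T) = -11*(-11 + T) = 121 - 11*T)
((359 + (99 + 187))/(P + 176) + V(22))*885 = ((359 + (99 + 187))/(489 + 176) + (121 - 11*22))*885 = ((359 + 286)/665 + (121 - 242))*885 = (645*(1/665) - 121)*885 = (129/133 - 121)*885 = -15964/133*885 = -14128140/133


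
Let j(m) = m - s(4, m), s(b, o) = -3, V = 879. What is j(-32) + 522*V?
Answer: 458809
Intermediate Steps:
j(m) = 3 + m (j(m) = m - 1*(-3) = m + 3 = 3 + m)
j(-32) + 522*V = (3 - 32) + 522*879 = -29 + 458838 = 458809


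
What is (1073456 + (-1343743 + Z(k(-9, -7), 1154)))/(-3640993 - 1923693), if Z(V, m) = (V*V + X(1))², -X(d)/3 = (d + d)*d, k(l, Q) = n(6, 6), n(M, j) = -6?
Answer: 269387/5564686 ≈ 0.048410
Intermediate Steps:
k(l, Q) = -6
X(d) = -6*d² (X(d) = -3*(d + d)*d = -3*2*d*d = -6*d²)
Z(V, m) = (-6 + V²)² (Z(V, m) = (V*V - 6*1²)² = (V² - 6*1)² = (V² - 6)² = (-6 + V²)²)
(1073456 + (-1343743 + Z(k(-9, -7), 1154)))/(-3640993 - 1923693) = (1073456 + (-1343743 + (-6 + (-6)²)²))/(-3640993 - 1923693) = (1073456 + (-1343743 + (-6 + 36)²))/(-5564686) = (1073456 + (-1343743 + 30²))*(-1/5564686) = (1073456 + (-1343743 + 900))*(-1/5564686) = (1073456 - 1342843)*(-1/5564686) = -269387*(-1/5564686) = 269387/5564686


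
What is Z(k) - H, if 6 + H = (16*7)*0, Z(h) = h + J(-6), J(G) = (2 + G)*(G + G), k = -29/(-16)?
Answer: 893/16 ≈ 55.813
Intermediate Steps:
k = 29/16 (k = -29*(-1/16) = 29/16 ≈ 1.8125)
J(G) = 2*G*(2 + G) (J(G) = (2 + G)*(2*G) = 2*G*(2 + G))
Z(h) = 48 + h (Z(h) = h + 2*(-6)*(2 - 6) = h + 2*(-6)*(-4) = h + 48 = 48 + h)
H = -6 (H = -6 + (16*7)*0 = -6 + 112*0 = -6 + 0 = -6)
Z(k) - H = (48 + 29/16) - 1*(-6) = 797/16 + 6 = 893/16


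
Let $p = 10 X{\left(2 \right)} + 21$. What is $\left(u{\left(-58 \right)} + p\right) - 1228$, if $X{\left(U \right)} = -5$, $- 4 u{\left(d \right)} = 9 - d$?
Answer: $- \frac{5095}{4} \approx -1273.8$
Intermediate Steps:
$u{\left(d \right)} = - \frac{9}{4} + \frac{d}{4}$ ($u{\left(d \right)} = - \frac{9 - d}{4} = - \frac{9}{4} + \frac{d}{4}$)
$p = -29$ ($p = 10 \left(-5\right) + 21 = -50 + 21 = -29$)
$\left(u{\left(-58 \right)} + p\right) - 1228 = \left(\left(- \frac{9}{4} + \frac{1}{4} \left(-58\right)\right) - 29\right) - 1228 = \left(\left(- \frac{9}{4} - \frac{29}{2}\right) - 29\right) - 1228 = \left(- \frac{67}{4} - 29\right) - 1228 = - \frac{183}{4} - 1228 = - \frac{5095}{4}$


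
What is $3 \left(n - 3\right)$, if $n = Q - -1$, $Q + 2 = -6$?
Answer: $-30$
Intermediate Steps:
$Q = -8$ ($Q = -2 - 6 = -8$)
$n = -7$ ($n = -8 - -1 = -8 + 1 = -7$)
$3 \left(n - 3\right) = 3 \left(-7 - 3\right) = 3 \left(-10\right) = -30$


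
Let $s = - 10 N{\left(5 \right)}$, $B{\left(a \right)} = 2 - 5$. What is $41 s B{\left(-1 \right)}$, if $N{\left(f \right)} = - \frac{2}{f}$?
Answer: $-492$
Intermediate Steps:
$B{\left(a \right)} = -3$ ($B{\left(a \right)} = 2 - 5 = -3$)
$s = 4$ ($s = - 10 \left(- \frac{2}{5}\right) = - 10 \left(\left(-2\right) \frac{1}{5}\right) = \left(-10\right) \left(- \frac{2}{5}\right) = 4$)
$41 s B{\left(-1 \right)} = 41 \cdot 4 \left(-3\right) = 164 \left(-3\right) = -492$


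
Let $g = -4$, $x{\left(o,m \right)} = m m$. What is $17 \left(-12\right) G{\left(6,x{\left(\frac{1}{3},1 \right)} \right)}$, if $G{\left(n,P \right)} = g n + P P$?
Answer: $4692$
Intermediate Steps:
$x{\left(o,m \right)} = m^{2}$
$G{\left(n,P \right)} = P^{2} - 4 n$ ($G{\left(n,P \right)} = - 4 n + P P = - 4 n + P^{2} = P^{2} - 4 n$)
$17 \left(-12\right) G{\left(6,x{\left(\frac{1}{3},1 \right)} \right)} = 17 \left(-12\right) \left(\left(1^{2}\right)^{2} - 24\right) = - 204 \left(1^{2} - 24\right) = - 204 \left(1 - 24\right) = \left(-204\right) \left(-23\right) = 4692$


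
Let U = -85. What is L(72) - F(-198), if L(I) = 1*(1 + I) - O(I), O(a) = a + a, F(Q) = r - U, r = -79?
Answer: -77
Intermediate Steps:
F(Q) = 6 (F(Q) = -79 - 1*(-85) = -79 + 85 = 6)
O(a) = 2*a
L(I) = 1 - I (L(I) = 1*(1 + I) - 2*I = (1 + I) - 2*I = 1 - I)
L(72) - F(-198) = (1 - 1*72) - 1*6 = (1 - 72) - 6 = -71 - 6 = -77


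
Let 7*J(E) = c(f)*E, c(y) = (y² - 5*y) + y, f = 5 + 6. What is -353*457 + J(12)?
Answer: -161189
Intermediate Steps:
f = 11
c(y) = y² - 4*y
J(E) = 11*E (J(E) = ((11*(-4 + 11))*E)/7 = ((11*7)*E)/7 = (77*E)/7 = 11*E)
-353*457 + J(12) = -353*457 + 11*12 = -161321 + 132 = -161189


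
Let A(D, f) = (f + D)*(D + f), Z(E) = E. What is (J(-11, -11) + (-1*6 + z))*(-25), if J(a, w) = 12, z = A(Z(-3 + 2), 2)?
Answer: -175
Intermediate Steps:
A(D, f) = (D + f)² (A(D, f) = (D + f)*(D + f) = (D + f)²)
z = 1 (z = ((-3 + 2) + 2)² = (-1 + 2)² = 1² = 1)
(J(-11, -11) + (-1*6 + z))*(-25) = (12 + (-1*6 + 1))*(-25) = (12 + (-6 + 1))*(-25) = (12 - 5)*(-25) = 7*(-25) = -175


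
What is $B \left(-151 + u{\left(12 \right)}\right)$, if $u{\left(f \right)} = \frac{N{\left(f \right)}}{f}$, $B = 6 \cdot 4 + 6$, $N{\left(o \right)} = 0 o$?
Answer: $-4530$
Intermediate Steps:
$N{\left(o \right)} = 0$
$B = 30$ ($B = 24 + 6 = 30$)
$u{\left(f \right)} = 0$ ($u{\left(f \right)} = \frac{0}{f} = 0$)
$B \left(-151 + u{\left(12 \right)}\right) = 30 \left(-151 + 0\right) = 30 \left(-151\right) = -4530$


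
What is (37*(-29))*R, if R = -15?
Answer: 16095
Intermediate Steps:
(37*(-29))*R = (37*(-29))*(-15) = -1073*(-15) = 16095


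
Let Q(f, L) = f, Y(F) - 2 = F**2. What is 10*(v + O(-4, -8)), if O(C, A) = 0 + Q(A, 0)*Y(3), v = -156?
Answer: -2440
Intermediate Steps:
Y(F) = 2 + F**2
O(C, A) = 11*A (O(C, A) = 0 + A*(2 + 3**2) = 0 + A*(2 + 9) = 0 + A*11 = 0 + 11*A = 11*A)
10*(v + O(-4, -8)) = 10*(-156 + 11*(-8)) = 10*(-156 - 88) = 10*(-244) = -2440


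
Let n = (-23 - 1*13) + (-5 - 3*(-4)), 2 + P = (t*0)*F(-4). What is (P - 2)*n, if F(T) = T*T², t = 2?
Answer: 116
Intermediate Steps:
F(T) = T³
P = -2 (P = -2 + (2*0)*(-4)³ = -2 + 0*(-64) = -2 + 0 = -2)
n = -29 (n = (-23 - 13) + (-5 + 12) = -36 + 7 = -29)
(P - 2)*n = (-2 - 2)*(-29) = -4*(-29) = 116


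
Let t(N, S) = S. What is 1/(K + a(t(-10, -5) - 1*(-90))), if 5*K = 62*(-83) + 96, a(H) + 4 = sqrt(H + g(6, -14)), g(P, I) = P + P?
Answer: -1014/1028099 - sqrt(97)/1028099 ≈ -0.00099587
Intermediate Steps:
g(P, I) = 2*P
a(H) = -4 + sqrt(12 + H) (a(H) = -4 + sqrt(H + 2*6) = -4 + sqrt(H + 12) = -4 + sqrt(12 + H))
K = -1010 (K = (62*(-83) + 96)/5 = (-5146 + 96)/5 = (1/5)*(-5050) = -1010)
1/(K + a(t(-10, -5) - 1*(-90))) = 1/(-1010 + (-4 + sqrt(12 + (-5 - 1*(-90))))) = 1/(-1010 + (-4 + sqrt(12 + (-5 + 90)))) = 1/(-1010 + (-4 + sqrt(12 + 85))) = 1/(-1010 + (-4 + sqrt(97))) = 1/(-1014 + sqrt(97))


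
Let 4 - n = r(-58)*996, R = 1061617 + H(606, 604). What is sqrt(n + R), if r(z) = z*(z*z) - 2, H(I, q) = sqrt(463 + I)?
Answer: sqrt(195395165 + sqrt(1069)) ≈ 13978.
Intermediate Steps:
r(z) = -2 + z**3 (r(z) = z*z**2 - 2 = z**3 - 2 = -2 + z**3)
R = 1061617 + sqrt(1069) (R = 1061617 + sqrt(463 + 606) = 1061617 + sqrt(1069) ≈ 1.0617e+6)
n = 194333548 (n = 4 - (-2 + (-58)**3)*996 = 4 - (-2 - 195112)*996 = 4 - (-195114)*996 = 4 - 1*(-194333544) = 4 + 194333544 = 194333548)
sqrt(n + R) = sqrt(194333548 + (1061617 + sqrt(1069))) = sqrt(195395165 + sqrt(1069))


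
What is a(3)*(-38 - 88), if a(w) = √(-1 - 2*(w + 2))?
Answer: -126*I*√11 ≈ -417.89*I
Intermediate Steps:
a(w) = √(-5 - 2*w) (a(w) = √(-1 - 2*(2 + w)) = √(-1 + (-4 - 2*w)) = √(-5 - 2*w))
a(3)*(-38 - 88) = √(-5 - 2*3)*(-38 - 88) = √(-5 - 6)*(-126) = √(-11)*(-126) = (I*√11)*(-126) = -126*I*√11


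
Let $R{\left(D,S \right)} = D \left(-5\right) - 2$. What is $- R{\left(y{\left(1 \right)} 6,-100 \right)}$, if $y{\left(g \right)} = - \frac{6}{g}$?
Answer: $-178$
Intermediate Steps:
$R{\left(D,S \right)} = -2 - 5 D$ ($R{\left(D,S \right)} = - 5 D - 2 = -2 - 5 D$)
$- R{\left(y{\left(1 \right)} 6,-100 \right)} = - (-2 - 5 - \frac{6}{1} \cdot 6) = - (-2 - 5 \left(-6\right) 1 \cdot 6) = - (-2 - 5 \left(\left(-6\right) 6\right)) = - (-2 - -180) = - (-2 + 180) = \left(-1\right) 178 = -178$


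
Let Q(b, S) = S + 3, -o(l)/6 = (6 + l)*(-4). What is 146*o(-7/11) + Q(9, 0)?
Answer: 206769/11 ≈ 18797.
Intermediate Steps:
o(l) = 144 + 24*l (o(l) = -6*(6 + l)*(-4) = -6*(-24 - 4*l) = 144 + 24*l)
Q(b, S) = 3 + S
146*o(-7/11) + Q(9, 0) = 146*(144 + 24*(-7/11)) + (3 + 0) = 146*(144 + 24*(-7*1/11)) + 3 = 146*(144 + 24*(-7/11)) + 3 = 146*(144 - 168/11) + 3 = 146*(1416/11) + 3 = 206736/11 + 3 = 206769/11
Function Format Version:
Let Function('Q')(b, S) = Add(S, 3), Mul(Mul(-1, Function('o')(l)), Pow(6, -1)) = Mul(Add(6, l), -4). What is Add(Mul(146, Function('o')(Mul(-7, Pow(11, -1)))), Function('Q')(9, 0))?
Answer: Rational(206769, 11) ≈ 18797.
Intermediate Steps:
Function('o')(l) = Add(144, Mul(24, l)) (Function('o')(l) = Mul(-6, Mul(Add(6, l), -4)) = Mul(-6, Add(-24, Mul(-4, l))) = Add(144, Mul(24, l)))
Function('Q')(b, S) = Add(3, S)
Add(Mul(146, Function('o')(Mul(-7, Pow(11, -1)))), Function('Q')(9, 0)) = Add(Mul(146, Add(144, Mul(24, Mul(-7, Pow(11, -1))))), Add(3, 0)) = Add(Mul(146, Add(144, Mul(24, Mul(-7, Rational(1, 11))))), 3) = Add(Mul(146, Add(144, Mul(24, Rational(-7, 11)))), 3) = Add(Mul(146, Add(144, Rational(-168, 11))), 3) = Add(Mul(146, Rational(1416, 11)), 3) = Add(Rational(206736, 11), 3) = Rational(206769, 11)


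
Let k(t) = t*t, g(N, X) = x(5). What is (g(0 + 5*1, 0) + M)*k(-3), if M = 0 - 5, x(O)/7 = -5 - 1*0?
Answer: -360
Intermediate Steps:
x(O) = -35 (x(O) = 7*(-5 - 1*0) = 7*(-5 + 0) = 7*(-5) = -35)
g(N, X) = -35
k(t) = t²
M = -5
(g(0 + 5*1, 0) + M)*k(-3) = (-35 - 5)*(-3)² = -40*9 = -360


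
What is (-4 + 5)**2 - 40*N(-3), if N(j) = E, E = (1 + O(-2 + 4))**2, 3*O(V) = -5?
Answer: -151/9 ≈ -16.778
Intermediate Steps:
O(V) = -5/3 (O(V) = (1/3)*(-5) = -5/3)
E = 4/9 (E = (1 - 5/3)**2 = (-2/3)**2 = 4/9 ≈ 0.44444)
N(j) = 4/9
(-4 + 5)**2 - 40*N(-3) = (-4 + 5)**2 - 40*4/9 = 1**2 - 160/9 = 1 - 160/9 = -151/9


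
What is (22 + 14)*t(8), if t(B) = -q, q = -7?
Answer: 252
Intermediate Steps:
t(B) = 7 (t(B) = -1*(-7) = 7)
(22 + 14)*t(8) = (22 + 14)*7 = 36*7 = 252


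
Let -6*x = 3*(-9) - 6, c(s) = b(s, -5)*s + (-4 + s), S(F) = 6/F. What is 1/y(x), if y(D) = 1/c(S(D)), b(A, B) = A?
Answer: -208/121 ≈ -1.7190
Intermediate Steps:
c(s) = -4 + s + s² (c(s) = s*s + (-4 + s) = s² + (-4 + s) = -4 + s + s²)
x = 11/2 (x = -(3*(-9) - 6)/6 = -(-27 - 6)/6 = -⅙*(-33) = 11/2 ≈ 5.5000)
y(D) = 1/(-4 + 6/D + 36/D²) (y(D) = 1/(-4 + 6/D + (6/D)²) = 1/(-4 + 6/D + 36/D²))
1/y(x) = 1/((11/2)²/(2*(18 - 2*(11/2)² + 3*(11/2)))) = 1/((½)*(121/4)/(18 - 2*121/4 + 33/2)) = 1/((½)*(121/4)/(18 - 121/2 + 33/2)) = 1/((½)*(121/4)/(-26)) = 1/((½)*(121/4)*(-1/26)) = 1/(-121/208) = -208/121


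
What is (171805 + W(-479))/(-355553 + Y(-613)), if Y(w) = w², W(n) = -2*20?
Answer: 171765/20216 ≈ 8.4965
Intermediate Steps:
W(n) = -40
(171805 + W(-479))/(-355553 + Y(-613)) = (171805 - 40)/(-355553 + (-613)²) = 171765/(-355553 + 375769) = 171765/20216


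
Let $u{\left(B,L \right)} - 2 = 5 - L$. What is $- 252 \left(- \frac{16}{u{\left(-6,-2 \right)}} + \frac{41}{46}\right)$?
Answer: $\frac{5138}{23} \approx 223.39$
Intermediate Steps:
$u{\left(B,L \right)} = 7 - L$ ($u{\left(B,L \right)} = 2 - \left(-5 + L\right) = 7 - L$)
$- 252 \left(- \frac{16}{u{\left(-6,-2 \right)}} + \frac{41}{46}\right) = - 252 \left(- \frac{16}{7 - -2} + \frac{41}{46}\right) = - 252 \left(- \frac{16}{7 + 2} + 41 \cdot \frac{1}{46}\right) = - 252 \left(- \frac{16}{9} + \frac{41}{46}\right) = \left(-252\right) \left(- \frac{367}{414}\right) = \frac{5138}{23}$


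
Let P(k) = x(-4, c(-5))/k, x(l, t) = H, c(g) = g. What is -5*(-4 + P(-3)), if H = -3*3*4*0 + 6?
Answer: 30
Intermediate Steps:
H = 6 (H = -36*0 + 6 = -3*0 + 6 = 0 + 6 = 6)
x(l, t) = 6
P(k) = 6/k
-5*(-4 + P(-3)) = -5*(-4 + 6/(-3)) = -5*(-4 + 6*(-⅓)) = -5*(-4 - 2) = -5*(-6) = -1*(-30) = 30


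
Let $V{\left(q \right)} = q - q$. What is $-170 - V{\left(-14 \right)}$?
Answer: $-170$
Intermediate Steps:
$V{\left(q \right)} = 0$
$-170 - V{\left(-14 \right)} = -170 - 0 = -170 + 0 = -170$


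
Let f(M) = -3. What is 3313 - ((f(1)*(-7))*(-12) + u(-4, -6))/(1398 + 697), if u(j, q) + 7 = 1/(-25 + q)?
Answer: 43034163/12989 ≈ 3313.1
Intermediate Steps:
u(j, q) = -7 + 1/(-25 + q)
3313 - ((f(1)*(-7))*(-12) + u(-4, -6))/(1398 + 697) = 3313 - (-3*(-7)*(-12) + (176 - 7*(-6))/(-25 - 6))/(1398 + 697) = 3313 - (21*(-12) + (176 + 42)/(-31))/2095 = 3313 - (-252 - 1/31*218)/2095 = 3313 - (-252 - 218/31)/2095 = 3313 - (-8030)/(31*2095) = 3313 - 1*(-1606/12989) = 3313 + 1606/12989 = 43034163/12989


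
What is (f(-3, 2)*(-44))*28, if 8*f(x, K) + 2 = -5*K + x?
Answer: 2310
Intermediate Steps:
f(x, K) = -1/4 - 5*K/8 + x/8 (f(x, K) = -1/4 + (-5*K + x)/8 = -1/4 + (x - 5*K)/8 = -1/4 + (-5*K/8 + x/8) = -1/4 - 5*K/8 + x/8)
(f(-3, 2)*(-44))*28 = ((-1/4 - 5/8*2 + (1/8)*(-3))*(-44))*28 = ((-1/4 - 5/4 - 3/8)*(-44))*28 = -15/8*(-44)*28 = (165/2)*28 = 2310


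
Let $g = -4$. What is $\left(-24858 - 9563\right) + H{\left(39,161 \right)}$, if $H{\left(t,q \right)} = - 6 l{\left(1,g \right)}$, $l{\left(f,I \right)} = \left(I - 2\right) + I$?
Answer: $-34361$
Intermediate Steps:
$l{\left(f,I \right)} = -2 + 2 I$ ($l{\left(f,I \right)} = \left(-2 + I\right) + I = -2 + 2 I$)
$H{\left(t,q \right)} = 60$ ($H{\left(t,q \right)} = - 6 \left(-2 + 2 \left(-4\right)\right) = - 6 \left(-2 - 8\right) = \left(-6\right) \left(-10\right) = 60$)
$\left(-24858 - 9563\right) + H{\left(39,161 \right)} = \left(-24858 - 9563\right) + 60 = -34421 + 60 = -34361$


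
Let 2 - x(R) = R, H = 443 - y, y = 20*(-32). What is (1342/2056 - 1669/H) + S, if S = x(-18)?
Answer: 21277441/1113324 ≈ 19.112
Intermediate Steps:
y = -640
H = 1083 (H = 443 - 1*(-640) = 443 + 640 = 1083)
x(R) = 2 - R
S = 20 (S = 2 - 1*(-18) = 2 + 18 = 20)
(1342/2056 - 1669/H) + S = (1342/2056 - 1669/1083) + 20 = (1342*(1/2056) - 1669*1/1083) + 20 = (671/1028 - 1669/1083) + 20 = -989039/1113324 + 20 = 21277441/1113324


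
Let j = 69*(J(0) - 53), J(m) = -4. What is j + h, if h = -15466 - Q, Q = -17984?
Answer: -1415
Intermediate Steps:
h = 2518 (h = -15466 - 1*(-17984) = -15466 + 17984 = 2518)
j = -3933 (j = 69*(-4 - 53) = 69*(-57) = -3933)
j + h = -3933 + 2518 = -1415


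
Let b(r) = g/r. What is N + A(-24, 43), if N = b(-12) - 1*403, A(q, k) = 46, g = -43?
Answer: -4241/12 ≈ -353.42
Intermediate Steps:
b(r) = -43/r
N = -4793/12 (N = -43/(-12) - 1*403 = -43*(-1/12) - 403 = 43/12 - 403 = -4793/12 ≈ -399.42)
N + A(-24, 43) = -4793/12 + 46 = -4241/12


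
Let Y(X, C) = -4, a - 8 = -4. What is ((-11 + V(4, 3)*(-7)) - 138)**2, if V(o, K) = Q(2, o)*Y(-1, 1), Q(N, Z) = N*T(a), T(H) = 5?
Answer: 17161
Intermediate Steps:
a = 4 (a = 8 - 4 = 4)
Q(N, Z) = 5*N (Q(N, Z) = N*5 = 5*N)
V(o, K) = -40 (V(o, K) = (5*2)*(-4) = 10*(-4) = -40)
((-11 + V(4, 3)*(-7)) - 138)**2 = ((-11 - 40*(-7)) - 138)**2 = ((-11 + 280) - 138)**2 = (269 - 138)**2 = 131**2 = 17161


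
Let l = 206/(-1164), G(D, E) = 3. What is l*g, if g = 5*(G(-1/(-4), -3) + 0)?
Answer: -515/194 ≈ -2.6546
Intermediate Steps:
l = -103/582 (l = 206*(-1/1164) = -103/582 ≈ -0.17698)
g = 15 (g = 5*(3 + 0) = 5*3 = 15)
l*g = -103/582*15 = -515/194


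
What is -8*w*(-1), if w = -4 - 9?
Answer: -104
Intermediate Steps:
w = -13
-8*w*(-1) = -8*(-13)*(-1) = 104*(-1) = -104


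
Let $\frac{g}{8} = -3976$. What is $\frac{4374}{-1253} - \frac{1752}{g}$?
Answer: $- \frac{2445231}{711704} \approx -3.4357$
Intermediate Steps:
$g = -31808$ ($g = 8 \left(-3976\right) = -31808$)
$\frac{4374}{-1253} - \frac{1752}{g} = \frac{4374}{-1253} - \frac{1752}{-31808} = 4374 \left(- \frac{1}{1253}\right) - - \frac{219}{3976} = - \frac{4374}{1253} + \frac{219}{3976} = - \frac{2445231}{711704}$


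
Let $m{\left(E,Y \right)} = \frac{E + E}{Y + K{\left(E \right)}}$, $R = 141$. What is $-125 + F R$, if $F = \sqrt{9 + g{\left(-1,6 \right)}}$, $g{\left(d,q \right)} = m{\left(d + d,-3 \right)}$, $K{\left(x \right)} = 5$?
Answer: $-125 + 141 \sqrt{7} \approx 248.05$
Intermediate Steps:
$m{\left(E,Y \right)} = \frac{2 E}{5 + Y}$ ($m{\left(E,Y \right)} = \frac{E + E}{Y + 5} = \frac{2 E}{5 + Y}$)
$g{\left(d,q \right)} = 2 d$ ($g{\left(d,q \right)} = \frac{2 \left(d + d\right)}{5 - 3} = \frac{2 \cdot 2 d}{2} = 2 \cdot 2 d \frac{1}{2} = 2 d$)
$F = \sqrt{7}$ ($F = \sqrt{9 + 2 \left(-1\right)} = \sqrt{9 - 2} = \sqrt{7} \approx 2.6458$)
$-125 + F R = -125 + \sqrt{7} \cdot 141 = -125 + 141 \sqrt{7}$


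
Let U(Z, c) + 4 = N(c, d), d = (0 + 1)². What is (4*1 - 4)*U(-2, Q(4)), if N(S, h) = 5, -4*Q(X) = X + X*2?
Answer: 0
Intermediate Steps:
d = 1 (d = 1² = 1)
Q(X) = -3*X/4 (Q(X) = -(X + X*2)/4 = -(X + 2*X)/4 = -3*X/4)
U(Z, c) = 1 (U(Z, c) = -4 + 5 = 1)
(4*1 - 4)*U(-2, Q(4)) = (4*1 - 4)*1 = (4 - 4)*1 = 0*1 = 0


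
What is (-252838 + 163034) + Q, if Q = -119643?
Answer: -209447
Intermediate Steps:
(-252838 + 163034) + Q = (-252838 + 163034) - 119643 = -89804 - 119643 = -209447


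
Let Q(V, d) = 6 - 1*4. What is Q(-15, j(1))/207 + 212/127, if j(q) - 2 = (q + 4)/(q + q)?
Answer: 44138/26289 ≈ 1.6790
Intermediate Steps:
j(q) = 2 + (4 + q)/(2*q) (j(q) = 2 + (q + 4)/(q + q) = 2 + (4 + q)/((2*q)) = 2 + (4 + q)*(1/(2*q)) = 2 + (4 + q)/(2*q))
Q(V, d) = 2 (Q(V, d) = 6 - 4 = 2)
Q(-15, j(1))/207 + 212/127 = 2/207 + 212/127 = 44138/26289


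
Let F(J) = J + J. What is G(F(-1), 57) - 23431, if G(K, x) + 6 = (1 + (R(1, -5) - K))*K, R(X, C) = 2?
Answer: -23447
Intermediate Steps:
F(J) = 2*J
G(K, x) = -6 + K*(3 - K) (G(K, x) = -6 + (1 + (2 - K))*K = -6 + (3 - K)*K = -6 + K*(3 - K))
G(F(-1), 57) - 23431 = (-6 - (2*(-1))**2 + 3*(2*(-1))) - 23431 = (-6 - 1*(-2)**2 + 3*(-2)) - 23431 = (-6 - 1*4 - 6) - 23431 = (-6 - 4 - 6) - 23431 = -16 - 23431 = -23447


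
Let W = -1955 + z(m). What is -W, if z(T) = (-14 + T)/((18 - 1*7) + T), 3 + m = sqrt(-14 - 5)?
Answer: 162382/83 - 25*I*sqrt(19)/83 ≈ 1956.4 - 1.3129*I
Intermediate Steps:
m = -3 + I*sqrt(19) (m = -3 + sqrt(-14 - 5) = -3 + sqrt(-19) = -3 + I*sqrt(19) ≈ -3.0 + 4.3589*I)
z(T) = (-14 + T)/(11 + T) (z(T) = (-14 + T)/((18 - 7) + T) = (-14 + T)/(11 + T))
W = -1955 + (-17 + I*sqrt(19))/(8 + I*sqrt(19)) (W = -1955 + (-14 + (-3 + I*sqrt(19)))/(11 + (-3 + I*sqrt(19))) = -1955 + (-17 + I*sqrt(19))/(8 + I*sqrt(19)) ≈ -1956.4 + 1.3129*I)
-W = -(-1954*sqrt(19) + 15657*I)/(sqrt(19) - 8*I)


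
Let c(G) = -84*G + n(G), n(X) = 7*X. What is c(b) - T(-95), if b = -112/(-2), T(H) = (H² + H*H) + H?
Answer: -22267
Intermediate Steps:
T(H) = H + 2*H² (T(H) = (H² + H²) + H = 2*H² + H = H + 2*H²)
b = 56 (b = -112*(-½) = 56)
c(G) = -77*G (c(G) = -84*G + 7*G = -77*G)
c(b) - T(-95) = -77*56 - (-95)*(1 + 2*(-95)) = -4312 - (-95)*(1 - 190) = -4312 - (-95)*(-189) = -4312 - 1*17955 = -4312 - 17955 = -22267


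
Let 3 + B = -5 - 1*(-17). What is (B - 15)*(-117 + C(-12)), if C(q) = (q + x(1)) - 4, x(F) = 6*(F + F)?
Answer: 726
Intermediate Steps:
x(F) = 12*F (x(F) = 6*(2*F) = 12*F)
B = 9 (B = -3 + (-5 - 1*(-17)) = -3 + (-5 + 17) = -3 + 12 = 9)
C(q) = 8 + q (C(q) = (q + 12*1) - 4 = (q + 12) - 4 = (12 + q) - 4 = 8 + q)
(B - 15)*(-117 + C(-12)) = (9 - 15)*(-117 + (8 - 12)) = -6*(-117 - 4) = -6*(-121) = 726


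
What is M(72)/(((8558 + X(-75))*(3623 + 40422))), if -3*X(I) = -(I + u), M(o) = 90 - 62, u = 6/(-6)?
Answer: 42/563731955 ≈ 7.4504e-8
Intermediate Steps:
u = -1 (u = 6*(-⅙) = -1)
M(o) = 28
X(I) = -⅓ + I/3 (X(I) = -(-1)*(I - 1)/3 = -(-1)*(-1 + I)/3 = -(1 - I)/3 = -⅓ + I/3)
M(72)/(((8558 + X(-75))*(3623 + 40422))) = 28/(((8558 + (-⅓ + (⅓)*(-75)))*(3623 + 40422))) = 28/(((8558 + (-⅓ - 25))*44045)) = 28/(((8558 - 76/3)*44045)) = 28/(((25598/3)*44045)) = 28/(1127463910/3) = 28*(3/1127463910) = 42/563731955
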